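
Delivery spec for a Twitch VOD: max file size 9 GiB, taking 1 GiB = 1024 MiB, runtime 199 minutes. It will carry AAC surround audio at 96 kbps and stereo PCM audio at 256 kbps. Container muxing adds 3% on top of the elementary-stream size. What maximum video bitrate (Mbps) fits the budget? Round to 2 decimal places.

Budget: 9 GiB = 77309.4 Mb.
Stream payload after overhead: 77309.4 / 1.03 = 75057.7 Mb.
199 min = 11940 s
Total bitrate budget: 75057.7 Mb / 11940 s = 6.286 Mbps.
Audio total: 96 + 256 = 352 kbps = 0.352 Mbps.
Video: 6.286 − 0.352 = 5.934 Mbps.

5.93 Mbps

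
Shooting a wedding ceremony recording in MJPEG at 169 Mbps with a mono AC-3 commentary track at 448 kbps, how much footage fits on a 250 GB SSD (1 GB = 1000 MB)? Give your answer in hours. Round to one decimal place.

3.3 hours

Audio: 448 kbps = 0.448 Mbps.
Total bitrate: 169 + 0.448 = 169.448 Mbps.
Capacity: 250 GB = 2,000,000 Mb.
Recording time: 2,000,000 / 169.448 = 11,803 s ≈ 3.28 hours.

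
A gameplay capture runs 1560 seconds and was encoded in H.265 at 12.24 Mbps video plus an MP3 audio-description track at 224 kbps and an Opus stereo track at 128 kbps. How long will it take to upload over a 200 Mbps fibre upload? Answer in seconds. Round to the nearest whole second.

98 seconds

Audio total: 224 + 128 = 352 kbps = 0.352 Mbps.
Total bitrate: 12.592 Mbps.
File: 12.592 Mbps × 1560 s = 19643.5 Mb.
At 200 Mbps: 19643.5 / 200 = 98.2 s ≈ 98.2 seconds.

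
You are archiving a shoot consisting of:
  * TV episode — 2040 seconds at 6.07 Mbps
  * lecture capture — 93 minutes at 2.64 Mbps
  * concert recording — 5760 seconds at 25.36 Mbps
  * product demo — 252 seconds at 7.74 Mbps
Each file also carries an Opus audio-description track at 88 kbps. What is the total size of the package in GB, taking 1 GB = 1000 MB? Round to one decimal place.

Audio: 88 kbps = 0.088 Mbps.
TV episode: 6.158 Mbps × 2040 s = 12562.3 Mb
lecture capture: 2.728 Mbps × 5580 s = 15222.2 Mb
concert recording: 25.448 Mbps × 5760 s = 146580.5 Mb
product demo: 7.828 Mbps × 252 s = 1972.7 Mb
Total: 176337.7 Mb = 22042.2 MB.
= 22.04 GB.

22.0 GB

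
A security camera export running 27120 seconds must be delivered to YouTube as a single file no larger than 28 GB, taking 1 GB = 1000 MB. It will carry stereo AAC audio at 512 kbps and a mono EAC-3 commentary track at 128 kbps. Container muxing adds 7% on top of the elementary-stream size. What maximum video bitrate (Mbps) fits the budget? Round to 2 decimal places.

Budget: 28 GB = 224000.0 Mb.
Stream payload after overhead: 224000.0 / 1.07 = 209345.8 Mb.
Total bitrate budget: 209345.8 Mb / 27120 s = 7.719 Mbps.
Audio total: 512 + 128 = 640 kbps = 0.640 Mbps.
Video: 7.719 − 0.640 = 7.079 Mbps.

7.08 Mbps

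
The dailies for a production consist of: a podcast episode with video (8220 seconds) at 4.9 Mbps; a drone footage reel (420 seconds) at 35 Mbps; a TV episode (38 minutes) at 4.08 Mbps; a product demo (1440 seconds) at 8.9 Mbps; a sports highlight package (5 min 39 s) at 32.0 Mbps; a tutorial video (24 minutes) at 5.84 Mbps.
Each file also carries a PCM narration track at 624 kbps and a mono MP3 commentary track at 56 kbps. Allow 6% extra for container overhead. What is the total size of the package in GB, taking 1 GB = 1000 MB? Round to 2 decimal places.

14.04 GB

Audio total: 624 + 56 = 680 kbps = 0.680 Mbps.
podcast episode with video: 5.580 Mbps × 8220 s × 1.06 = 48619.7 Mb
drone footage reel: 35.680 Mbps × 420 s × 1.06 = 15884.7 Mb
TV episode: 4.760 Mbps × 2280 s × 1.06 = 11504.0 Mb
product demo: 9.580 Mbps × 1440 s × 1.06 = 14622.9 Mb
sports highlight package: 32.680 Mbps × 339 s × 1.06 = 11743.2 Mb
tutorial video: 6.520 Mbps × 1440 s × 1.06 = 9952.1 Mb
Total: 112326.6 Mb = 14040.8 MB.
= 14.04 GB.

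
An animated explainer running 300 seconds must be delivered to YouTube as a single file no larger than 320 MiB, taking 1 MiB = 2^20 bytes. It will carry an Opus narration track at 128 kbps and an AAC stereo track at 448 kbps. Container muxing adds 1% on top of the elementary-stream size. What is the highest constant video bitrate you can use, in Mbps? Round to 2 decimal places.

Budget: 320 MiB = 2684.4 Mb.
Stream payload after overhead: 2684.4 / 1.01 = 2657.8 Mb.
Total bitrate budget: 2657.8 Mb / 300 s = 8.859 Mbps.
Audio total: 128 + 448 = 576 kbps = 0.576 Mbps.
Video: 8.859 − 0.576 = 8.283 Mbps.

8.28 Mbps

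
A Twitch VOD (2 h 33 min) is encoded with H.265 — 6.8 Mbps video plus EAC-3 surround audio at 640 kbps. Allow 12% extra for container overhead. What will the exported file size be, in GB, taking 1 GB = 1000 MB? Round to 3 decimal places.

9.562 GB

2 h 33 min = 153 min = 9180 s
Audio: 640 kbps = 0.640 Mbps.
Total bitrate: 6.8 + 0.640 = 7.440 Mbps.
Stream data: 7.440 Mbps × 9180 s = 68299.2 Mb.
With 12% container overhead: ×1.12.
76,495 Mb ÷ 8 = 9,562 MB → 9.562 GB.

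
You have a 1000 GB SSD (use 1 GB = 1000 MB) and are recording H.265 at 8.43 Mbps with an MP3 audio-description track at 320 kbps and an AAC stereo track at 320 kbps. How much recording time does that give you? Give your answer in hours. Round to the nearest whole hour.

Audio total: 320 + 320 = 640 kbps = 0.640 Mbps.
Total bitrate: 8.43 + 0.640 = 9.070 Mbps.
Capacity: 1000 GB = 8,000,000 Mb.
Recording time: 8,000,000 / 9.070 = 882,029 s ≈ 245 hours.

245 hours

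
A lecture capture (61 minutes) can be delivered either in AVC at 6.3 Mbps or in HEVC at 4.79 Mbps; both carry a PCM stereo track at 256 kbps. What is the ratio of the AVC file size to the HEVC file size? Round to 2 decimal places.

1.30

61 min = 3660 s
Audio: 256 kbps = 0.256 Mbps.
AVC: 6.556 Mbps × 3660 s = 23995.0 Mb = 2.999 GB.
HEVC: 5.046 Mbps × 3660 s = 18468.4 Mb = 2.309 GB.
Ratio: 2.999 / 2.309 = 1.299.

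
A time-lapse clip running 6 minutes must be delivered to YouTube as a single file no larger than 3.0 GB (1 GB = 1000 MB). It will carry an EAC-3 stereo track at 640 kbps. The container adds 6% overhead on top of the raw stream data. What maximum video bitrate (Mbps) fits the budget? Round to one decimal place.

62.3 Mbps

Budget: 3.0 GB = 24000.0 Mb.
Stream payload after overhead: 24000.0 / 1.06 = 22641.5 Mb.
6 min = 360 s
Total bitrate budget: 22641.5 Mb / 360 s = 62.893 Mbps.
Audio: 640 kbps = 0.640 Mbps.
Video: 62.893 − 0.640 = 62.253 Mbps.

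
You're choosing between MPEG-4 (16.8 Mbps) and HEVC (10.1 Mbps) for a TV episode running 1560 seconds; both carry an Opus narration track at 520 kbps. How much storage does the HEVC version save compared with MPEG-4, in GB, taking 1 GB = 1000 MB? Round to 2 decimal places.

Audio: 520 kbps = 0.520 Mbps.
MPEG-4: 17.320 Mbps × 1560 s = 27019.2 Mb = 3.377 GB.
HEVC: 10.620 Mbps × 1560 s = 16567.2 Mb = 2.071 GB.
Saving: 3.377 − 2.071 = 1.306 GB.

1.31 GB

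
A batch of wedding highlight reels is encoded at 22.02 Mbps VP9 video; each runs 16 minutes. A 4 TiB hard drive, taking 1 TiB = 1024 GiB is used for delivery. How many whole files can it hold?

16 min = 960 s
Per item: 22.020 Mbps × 960 s = 21,139 Mb = 2,642 MB.
Capacity: 4 TiB = 35,184,372 Mb; 1664.41 items → 1664 complete.

1664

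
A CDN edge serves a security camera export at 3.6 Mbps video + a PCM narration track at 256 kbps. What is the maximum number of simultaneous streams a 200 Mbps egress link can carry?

51

Audio: 256 kbps = 0.256 Mbps.
Per-viewer media rate: 3.856 Mbps.
200 Mbps = 200.0 Mbps; 200.0 / 3.856 = 51.87 → 51 viewers.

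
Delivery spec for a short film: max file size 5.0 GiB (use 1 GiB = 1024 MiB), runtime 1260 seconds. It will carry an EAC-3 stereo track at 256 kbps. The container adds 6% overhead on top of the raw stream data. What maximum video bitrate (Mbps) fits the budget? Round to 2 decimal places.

31.90 Mbps

Budget: 5.0 GiB = 42949.7 Mb.
Stream payload after overhead: 42949.7 / 1.06 = 40518.6 Mb.
Total bitrate budget: 40518.6 Mb / 1260 s = 32.158 Mbps.
Audio: 256 kbps = 0.256 Mbps.
Video: 32.158 − 0.256 = 31.902 Mbps.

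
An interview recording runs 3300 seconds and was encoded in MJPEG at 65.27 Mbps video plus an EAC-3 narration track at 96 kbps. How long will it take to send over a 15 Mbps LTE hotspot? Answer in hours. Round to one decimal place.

4.0 hours

Audio: 96 kbps = 0.096 Mbps.
Total bitrate: 65.366 Mbps.
File: 65.366 Mbps × 3300 s = 215707.8 Mb.
At 15 Mbps: 215707.8 / 15 = 14380.5 s ≈ 3.99 hours.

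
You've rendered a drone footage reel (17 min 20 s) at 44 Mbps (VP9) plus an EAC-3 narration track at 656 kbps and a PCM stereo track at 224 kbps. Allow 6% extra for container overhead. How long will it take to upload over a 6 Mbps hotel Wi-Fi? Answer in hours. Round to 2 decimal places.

2.29 hours

17 min 20 s = 1040 s
Audio total: 656 + 224 = 880 kbps = 0.880 Mbps.
Total bitrate: 44.880 Mbps.
File: 44.880 Mbps × 1040 s = 46675.2 Mb.
With 6% container overhead: ×1.06. → 49475.7 Mb.
At 6 Mbps: 49475.7 / 6 = 8246.0 s ≈ 2.29 hours.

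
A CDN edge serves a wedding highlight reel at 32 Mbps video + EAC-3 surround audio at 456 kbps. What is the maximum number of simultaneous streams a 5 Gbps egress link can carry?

154

Audio: 456 kbps = 0.456 Mbps.
Per-viewer media rate: 32.456 Mbps.
5 Gbps = 5,000 Mbps; 5,000 / 32.456 = 154.05 → 154 viewers.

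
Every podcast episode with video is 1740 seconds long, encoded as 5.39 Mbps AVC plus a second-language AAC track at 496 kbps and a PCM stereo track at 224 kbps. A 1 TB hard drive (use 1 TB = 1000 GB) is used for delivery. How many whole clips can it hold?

Audio total: 496 + 224 = 720 kbps = 0.720 Mbps.
Total bitrate: 6.110 Mbps.
Per item: 6.110 Mbps × 1740 s = 10,631 Mb = 1,329 MB.
Capacity: 1 TB = 8,000,000 Mb; 752.49 items → 752 complete.

752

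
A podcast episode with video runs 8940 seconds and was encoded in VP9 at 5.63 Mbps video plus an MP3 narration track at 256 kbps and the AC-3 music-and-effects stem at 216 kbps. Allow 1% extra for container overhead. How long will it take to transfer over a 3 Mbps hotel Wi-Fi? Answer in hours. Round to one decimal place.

5.1 hours

Audio total: 256 + 216 = 472 kbps = 0.472 Mbps.
Total bitrate: 6.102 Mbps.
File: 6.102 Mbps × 8940 s = 54551.9 Mb.
With 1% container overhead: ×1.01. → 55097.4 Mb.
At 3 Mbps: 55097.4 / 3 = 18365.8 s ≈ 5.1 hours.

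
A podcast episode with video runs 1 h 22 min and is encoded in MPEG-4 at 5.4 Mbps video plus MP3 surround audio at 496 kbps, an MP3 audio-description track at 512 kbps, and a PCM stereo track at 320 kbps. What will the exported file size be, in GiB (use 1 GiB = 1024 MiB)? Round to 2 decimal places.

1 h 22 min = 82 min = 4920 s
Audio total: 496 + 512 + 320 = 1328 kbps = 1.328 Mbps.
Total bitrate: 5.4 + 1.328 = 6.728 Mbps.
Stream data: 6.728 Mbps × 4920 s = 33101.8 Mb.
33,102 Mb = 4,137,720,000 bytes ÷ 1,073,741,824 = 3.854 GiB.

3.85 GiB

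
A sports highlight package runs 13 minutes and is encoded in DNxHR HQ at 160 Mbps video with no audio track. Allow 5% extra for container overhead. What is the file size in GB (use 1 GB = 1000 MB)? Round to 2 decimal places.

16.38 GB

13 min = 780 s
Total bitrate: 160 Mbps.
Stream data: 160.000 Mbps × 780 s = 124800.0 Mb.
With 5% container overhead: ×1.05.
131,040 Mb ÷ 8 = 16,380 MB → 16.38 GB.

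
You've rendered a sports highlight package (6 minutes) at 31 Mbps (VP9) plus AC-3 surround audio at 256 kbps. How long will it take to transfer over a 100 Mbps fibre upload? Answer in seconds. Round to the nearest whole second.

6 min = 360 s
Audio: 256 kbps = 0.256 Mbps.
Total bitrate: 31.256 Mbps.
File: 31.256 Mbps × 360 s = 11252.2 Mb.
At 100 Mbps: 11252.2 / 100 = 112.5 s ≈ 113 seconds.

113 seconds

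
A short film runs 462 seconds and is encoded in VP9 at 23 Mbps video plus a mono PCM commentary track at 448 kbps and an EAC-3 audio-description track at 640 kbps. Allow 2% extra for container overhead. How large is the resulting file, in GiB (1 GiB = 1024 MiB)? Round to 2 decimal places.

Audio total: 448 + 640 = 1088 kbps = 1.088 Mbps.
Total bitrate: 23 + 1.088 = 24.088 Mbps.
Stream data: 24.088 Mbps × 462 s = 11128.7 Mb.
With 2% container overhead: ×1.02.
11,351 Mb = 1,418,903,640 bytes ÷ 1,073,741,824 = 1.321 GiB.

1.32 GiB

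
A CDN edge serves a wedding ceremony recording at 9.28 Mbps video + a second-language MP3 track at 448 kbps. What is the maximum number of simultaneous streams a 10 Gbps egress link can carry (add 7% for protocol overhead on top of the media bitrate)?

Audio: 448 kbps = 0.448 Mbps.
Per-viewer media rate: 9.728 Mbps.
On the wire with 7% overhead: 10.409 Mbps.
10 Gbps = 10,000 Mbps; 10,000 / 10.409 = 960.71 → 960 viewers.

960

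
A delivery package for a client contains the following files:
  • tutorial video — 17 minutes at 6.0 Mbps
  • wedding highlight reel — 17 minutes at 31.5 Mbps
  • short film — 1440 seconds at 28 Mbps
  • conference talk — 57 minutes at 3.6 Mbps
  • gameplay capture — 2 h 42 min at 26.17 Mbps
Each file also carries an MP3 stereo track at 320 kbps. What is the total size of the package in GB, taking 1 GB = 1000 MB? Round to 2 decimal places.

Audio: 320 kbps = 0.320 Mbps.
tutorial video: 6.320 Mbps × 1020 s = 6446.4 Mb
wedding highlight reel: 31.820 Mbps × 1020 s = 32456.4 Mb
short film: 28.320 Mbps × 1440 s = 40780.8 Mb
conference talk: 3.920 Mbps × 3420 s = 13406.4 Mb
gameplay capture: 26.490 Mbps × 9720 s = 257482.8 Mb
Total: 350572.8 Mb = 43821.6 MB.
= 43.82 GB.

43.82 GB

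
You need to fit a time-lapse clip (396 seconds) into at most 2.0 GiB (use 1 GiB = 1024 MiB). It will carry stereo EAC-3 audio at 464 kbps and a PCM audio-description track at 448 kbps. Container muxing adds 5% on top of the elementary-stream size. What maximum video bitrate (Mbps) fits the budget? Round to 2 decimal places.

40.41 Mbps

Budget: 2.0 GiB = 17179.9 Mb.
Stream payload after overhead: 17179.9 / 1.05 = 16361.8 Mb.
Total bitrate budget: 16361.8 Mb / 396 s = 41.318 Mbps.
Audio total: 464 + 448 = 912 kbps = 0.912 Mbps.
Video: 41.318 − 0.912 = 40.406 Mbps.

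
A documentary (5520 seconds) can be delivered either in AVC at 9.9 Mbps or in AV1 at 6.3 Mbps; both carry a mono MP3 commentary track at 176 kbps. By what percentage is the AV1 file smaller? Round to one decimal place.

Audio: 176 kbps = 0.176 Mbps.
AVC: 10.076 Mbps × 5520 s = 55619.5 Mb = 6.952 GB.
AV1: 6.476 Mbps × 5520 s = 35747.5 Mb = 4.468 GB.
Reduction: (1 − 4.468/6.952) × 100 = 35.73%.

35.7%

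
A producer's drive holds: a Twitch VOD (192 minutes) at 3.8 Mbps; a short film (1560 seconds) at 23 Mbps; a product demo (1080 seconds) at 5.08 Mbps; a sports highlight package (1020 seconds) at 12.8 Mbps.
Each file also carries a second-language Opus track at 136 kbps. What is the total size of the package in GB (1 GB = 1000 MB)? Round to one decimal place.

12.5 GB

Audio: 136 kbps = 0.136 Mbps.
Twitch VOD: 3.936 Mbps × 11520 s = 45342.7 Mb
short film: 23.136 Mbps × 1560 s = 36092.2 Mb
product demo: 5.216 Mbps × 1080 s = 5633.3 Mb
sports highlight package: 12.936 Mbps × 1020 s = 13194.7 Mb
Total: 100262.9 Mb = 12532.9 MB.
= 12.53 GB.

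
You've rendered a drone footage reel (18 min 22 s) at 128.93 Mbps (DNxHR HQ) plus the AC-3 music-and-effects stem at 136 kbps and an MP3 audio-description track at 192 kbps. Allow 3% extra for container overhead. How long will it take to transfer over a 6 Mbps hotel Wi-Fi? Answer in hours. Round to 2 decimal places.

6.79 hours

18 min 22 s = 1102 s
Audio total: 136 + 192 = 328 kbps = 0.328 Mbps.
Total bitrate: 129.258 Mbps.
File: 129.258 Mbps × 1102 s = 142442.3 Mb.
With 3% container overhead: ×1.03. → 146715.6 Mb.
At 6 Mbps: 146715.6 / 6 = 24452.6 s ≈ 6.79 hours.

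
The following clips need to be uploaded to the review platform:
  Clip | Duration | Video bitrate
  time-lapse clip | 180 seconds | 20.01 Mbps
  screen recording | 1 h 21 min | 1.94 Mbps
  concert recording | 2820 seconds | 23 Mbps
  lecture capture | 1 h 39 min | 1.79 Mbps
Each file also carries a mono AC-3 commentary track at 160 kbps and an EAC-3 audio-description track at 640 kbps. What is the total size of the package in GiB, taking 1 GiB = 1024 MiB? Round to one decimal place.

11.6 GiB

Audio total: 160 + 640 = 800 kbps = 0.800 Mbps.
time-lapse clip: 20.810 Mbps × 180 s = 3745.8 Mb
screen recording: 2.740 Mbps × 4860 s = 13316.4 Mb
concert recording: 23.800 Mbps × 2820 s = 67116.0 Mb
lecture capture: 2.590 Mbps × 5940 s = 15384.6 Mb
Total: 99562.8 Mb = 12445.4 MB.
= 11.59 GiB.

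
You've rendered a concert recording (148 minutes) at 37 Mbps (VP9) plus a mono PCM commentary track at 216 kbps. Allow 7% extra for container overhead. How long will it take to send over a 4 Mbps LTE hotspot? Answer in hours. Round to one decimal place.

148 min = 8880 s
Audio: 216 kbps = 0.216 Mbps.
Total bitrate: 37.216 Mbps.
File: 37.216 Mbps × 8880 s = 330478.1 Mb.
With 7% container overhead: ×1.07. → 353611.5 Mb.
At 4 Mbps: 353611.5 / 4 = 88402.9 s ≈ 24.6 hours.

24.6 hours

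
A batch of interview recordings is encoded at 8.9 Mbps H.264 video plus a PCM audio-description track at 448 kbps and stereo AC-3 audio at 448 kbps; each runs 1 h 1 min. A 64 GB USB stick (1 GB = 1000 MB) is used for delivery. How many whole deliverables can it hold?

1 h 1 min = 61 min = 3660 s
Audio total: 448 + 448 = 896 kbps = 0.896 Mbps.
Total bitrate: 9.796 Mbps.
Per item: 9.796 Mbps × 3660 s = 35,853 Mb = 4,482 MB.
Capacity: 64 GB = 512,000 Mb; 14.28 items → 14 complete.

14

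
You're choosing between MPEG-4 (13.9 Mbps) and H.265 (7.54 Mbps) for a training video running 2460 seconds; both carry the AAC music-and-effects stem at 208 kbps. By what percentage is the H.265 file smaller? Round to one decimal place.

Audio: 208 kbps = 0.208 Mbps.
MPEG-4: 14.108 Mbps × 2460 s = 34705.7 Mb = 4.040 GiB.
H.265: 7.748 Mbps × 2460 s = 19060.1 Mb = 2.219 GiB.
Reduction: (1 − 2.219/4.040) × 100 = 45.08%.

45.1%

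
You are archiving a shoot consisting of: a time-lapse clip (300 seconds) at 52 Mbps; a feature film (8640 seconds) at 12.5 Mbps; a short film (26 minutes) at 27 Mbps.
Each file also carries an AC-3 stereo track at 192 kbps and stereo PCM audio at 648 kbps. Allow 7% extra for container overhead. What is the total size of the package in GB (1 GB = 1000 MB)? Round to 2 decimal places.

23.34 GB

Audio total: 192 + 648 = 840 kbps = 0.840 Mbps.
time-lapse clip: 52.840 Mbps × 300 s × 1.07 = 16961.6 Mb
feature film: 13.340 Mbps × 8640 s × 1.07 = 123325.6 Mb
short film: 27.840 Mbps × 1560 s × 1.07 = 46470.5 Mb
Total: 186757.8 Mb = 23344.7 MB.
= 23.34 GB.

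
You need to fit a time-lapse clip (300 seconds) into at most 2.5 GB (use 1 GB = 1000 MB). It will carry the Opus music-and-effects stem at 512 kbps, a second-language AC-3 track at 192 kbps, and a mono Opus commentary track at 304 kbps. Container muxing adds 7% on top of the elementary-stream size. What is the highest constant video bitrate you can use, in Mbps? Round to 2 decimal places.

61.30 Mbps

Budget: 2.5 GB = 20000.0 Mb.
Stream payload after overhead: 20000.0 / 1.07 = 18691.6 Mb.
Total bitrate budget: 18691.6 Mb / 300 s = 62.305 Mbps.
Audio total: 512 + 192 + 304 = 1008 kbps = 1.008 Mbps.
Video: 62.305 − 1.008 = 61.297 Mbps.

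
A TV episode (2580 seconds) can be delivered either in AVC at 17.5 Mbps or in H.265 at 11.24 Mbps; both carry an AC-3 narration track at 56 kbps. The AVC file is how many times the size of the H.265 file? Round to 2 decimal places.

Audio: 56 kbps = 0.056 Mbps.
AVC: 17.556 Mbps × 2580 s = 45294.5 Mb = 5.662 GB.
H.265: 11.296 Mbps × 2580 s = 29143.7 Mb = 3.643 GB.
Ratio: 5.662 / 3.643 = 1.554.

1.55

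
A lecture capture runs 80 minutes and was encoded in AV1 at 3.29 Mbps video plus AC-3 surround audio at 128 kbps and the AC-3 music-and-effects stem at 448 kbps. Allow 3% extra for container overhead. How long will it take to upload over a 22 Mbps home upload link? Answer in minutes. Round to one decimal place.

80 min = 4800 s
Audio total: 128 + 448 = 576 kbps = 0.576 Mbps.
Total bitrate: 3.866 Mbps.
File: 3.866 Mbps × 4800 s = 18556.8 Mb.
With 3% container overhead: ×1.03. → 19113.5 Mb.
At 22 Mbps: 19113.5 / 22 = 868.8 s ≈ 14.5 minutes.

14.5 minutes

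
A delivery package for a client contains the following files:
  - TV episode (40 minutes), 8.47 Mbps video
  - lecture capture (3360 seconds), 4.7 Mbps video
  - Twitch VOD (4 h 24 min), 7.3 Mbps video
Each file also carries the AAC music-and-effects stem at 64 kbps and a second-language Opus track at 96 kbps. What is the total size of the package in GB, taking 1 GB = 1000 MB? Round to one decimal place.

Audio total: 64 + 96 = 160 kbps = 0.160 Mbps.
TV episode: 8.630 Mbps × 2400 s = 20712.0 Mb
lecture capture: 4.860 Mbps × 3360 s = 16329.6 Mb
Twitch VOD: 7.460 Mbps × 15840 s = 118166.4 Mb
Total: 155208.0 Mb = 19401.0 MB.
= 19.40 GB.

19.4 GB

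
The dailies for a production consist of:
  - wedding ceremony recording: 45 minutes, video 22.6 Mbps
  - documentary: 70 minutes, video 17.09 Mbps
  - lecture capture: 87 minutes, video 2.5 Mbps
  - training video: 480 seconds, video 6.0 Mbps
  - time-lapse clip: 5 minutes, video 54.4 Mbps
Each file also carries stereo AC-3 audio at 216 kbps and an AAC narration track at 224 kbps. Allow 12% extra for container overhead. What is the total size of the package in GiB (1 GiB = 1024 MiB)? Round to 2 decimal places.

22.26 GiB

Audio total: 216 + 224 = 440 kbps = 0.440 Mbps.
wedding ceremony recording: 23.040 Mbps × 2700 s × 1.12 = 69673.0 Mb
documentary: 17.530 Mbps × 4200 s × 1.12 = 82461.1 Mb
lecture capture: 2.940 Mbps × 5220 s × 1.12 = 17188.4 Mb
training video: 6.440 Mbps × 480 s × 1.12 = 3462.1 Mb
time-lapse clip: 54.840 Mbps × 300 s × 1.12 = 18426.2 Mb
Total: 191210.9 Mb = 23901.4 MB.
= 22.26 GiB.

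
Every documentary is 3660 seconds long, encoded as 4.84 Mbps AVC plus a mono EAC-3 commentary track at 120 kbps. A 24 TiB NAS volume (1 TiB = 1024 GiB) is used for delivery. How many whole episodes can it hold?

Audio: 120 kbps = 0.120 Mbps.
Total bitrate: 4.960 Mbps.
Per item: 4.960 Mbps × 3660 s = 18,154 Mb = 2,269 MB.
Capacity: 24 TiB = 211,106,233 Mb; 11628.89 items → 11628 complete.

11628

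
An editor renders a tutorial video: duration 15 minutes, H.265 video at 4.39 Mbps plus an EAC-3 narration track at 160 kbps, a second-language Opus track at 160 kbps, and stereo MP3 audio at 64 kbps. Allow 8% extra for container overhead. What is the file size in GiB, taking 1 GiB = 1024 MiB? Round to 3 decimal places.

0.540 GiB

15 min = 900 s
Audio total: 160 + 160 + 64 = 384 kbps = 0.384 Mbps.
Total bitrate: 4.39 + 0.384 = 4.774 Mbps.
Stream data: 4.774 Mbps × 900 s = 4296.6 Mb.
With 8% container overhead: ×1.08.
4,640 Mb = 580,041,000 bytes ÷ 1,073,741,824 = 0.5402 GiB.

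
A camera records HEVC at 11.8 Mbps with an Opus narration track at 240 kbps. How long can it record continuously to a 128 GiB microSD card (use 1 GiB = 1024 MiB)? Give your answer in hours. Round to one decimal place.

25.4 hours

Audio: 240 kbps = 0.240 Mbps.
Total bitrate: 11.8 + 0.240 = 12.040 Mbps.
Capacity: 128 GiB = 1,099,512 Mb.
Recording time: 1,099,512 / 12.040 = 91,322 s ≈ 25.4 hours.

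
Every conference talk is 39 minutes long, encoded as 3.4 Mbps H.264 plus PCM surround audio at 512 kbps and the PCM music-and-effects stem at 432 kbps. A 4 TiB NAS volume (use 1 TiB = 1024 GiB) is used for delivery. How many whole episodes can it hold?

3461

39 min = 2340 s
Audio total: 512 + 432 = 944 kbps = 0.944 Mbps.
Total bitrate: 4.344 Mbps.
Per item: 4.344 Mbps × 2340 s = 10,165 Mb = 1,271 MB.
Capacity: 4 TiB = 35,184,372 Mb; 3461.34 items → 3461 complete.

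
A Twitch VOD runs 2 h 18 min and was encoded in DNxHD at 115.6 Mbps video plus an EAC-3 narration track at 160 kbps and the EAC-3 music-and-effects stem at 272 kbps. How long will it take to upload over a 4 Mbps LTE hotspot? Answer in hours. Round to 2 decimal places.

2 h 18 min = 138 min = 8280 s
Audio total: 160 + 272 = 432 kbps = 0.432 Mbps.
Total bitrate: 116.032 Mbps.
File: 116.032 Mbps × 8280 s = 960745.0 Mb.
At 4 Mbps: 960745.0 / 4 = 240186.2 s ≈ 66.7 hours.

66.72 hours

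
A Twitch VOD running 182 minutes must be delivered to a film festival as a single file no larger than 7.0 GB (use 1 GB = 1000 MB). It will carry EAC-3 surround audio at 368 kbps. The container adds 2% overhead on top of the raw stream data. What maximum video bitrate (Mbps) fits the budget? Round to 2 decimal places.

Budget: 7.0 GB = 56000.0 Mb.
Stream payload after overhead: 56000.0 / 1.02 = 54902.0 Mb.
182 min = 10920 s
Total bitrate budget: 54902.0 Mb / 10920 s = 5.028 Mbps.
Audio: 368 kbps = 0.368 Mbps.
Video: 5.028 − 0.368 = 4.660 Mbps.

4.66 Mbps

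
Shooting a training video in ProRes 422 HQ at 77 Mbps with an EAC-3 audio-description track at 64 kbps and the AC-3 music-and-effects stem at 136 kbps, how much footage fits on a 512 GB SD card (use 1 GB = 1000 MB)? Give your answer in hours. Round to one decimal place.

14.7 hours

Audio total: 64 + 136 = 200 kbps = 0.200 Mbps.
Total bitrate: 77 + 0.200 = 77.200 Mbps.
Capacity: 512 GB = 4,096,000 Mb.
Recording time: 4,096,000 / 77.200 = 53,057 s ≈ 14.7 hours.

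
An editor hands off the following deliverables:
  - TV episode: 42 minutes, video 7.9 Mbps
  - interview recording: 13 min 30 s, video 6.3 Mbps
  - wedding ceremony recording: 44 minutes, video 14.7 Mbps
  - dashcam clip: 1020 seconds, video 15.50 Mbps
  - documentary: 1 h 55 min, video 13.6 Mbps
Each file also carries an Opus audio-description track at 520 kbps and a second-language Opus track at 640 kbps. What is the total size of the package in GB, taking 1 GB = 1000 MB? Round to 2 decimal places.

Audio total: 520 + 640 = 1160 kbps = 1.160 Mbps.
TV episode: 9.060 Mbps × 2520 s = 22831.2 Mb
interview recording: 7.460 Mbps × 810 s = 6042.6 Mb
wedding ceremony recording: 15.860 Mbps × 2640 s = 41870.4 Mb
dashcam clip: 16.660 Mbps × 1020 s = 16993.2 Mb
documentary: 14.760 Mbps × 6900 s = 101844.0 Mb
Total: 189581.4 Mb = 23697.7 MB.
= 23.70 GB.

23.70 GB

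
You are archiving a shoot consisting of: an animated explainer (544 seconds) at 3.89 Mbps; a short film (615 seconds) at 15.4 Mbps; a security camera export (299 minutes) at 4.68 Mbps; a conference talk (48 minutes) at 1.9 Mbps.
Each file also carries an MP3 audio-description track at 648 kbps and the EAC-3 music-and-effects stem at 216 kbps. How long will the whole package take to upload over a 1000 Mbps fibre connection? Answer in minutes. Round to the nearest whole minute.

Audio total: 648 + 216 = 864 kbps = 0.864 Mbps.
animated explainer: 4.754 Mbps × 544 s = 2586.2 Mb
short film: 16.264 Mbps × 615 s = 10002.4 Mb
security camera export: 5.544 Mbps × 17940 s = 99459.4 Mb
conference talk: 2.764 Mbps × 2880 s = 7960.3 Mb
Total: 120008.2 Mb = 15001.0 MB.
At 1000 Mbps: 120008.2 / 1000 = 120 s ≈ 2 minutes.

2 minutes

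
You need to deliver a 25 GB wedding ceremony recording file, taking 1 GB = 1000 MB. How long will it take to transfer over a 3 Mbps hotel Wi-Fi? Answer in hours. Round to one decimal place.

18.5 hours

File: 25 GB = 200000.0 Mb.
At 3 Mbps: 200000.0 / 3 = 66666.7 s ≈ 18.5 hours.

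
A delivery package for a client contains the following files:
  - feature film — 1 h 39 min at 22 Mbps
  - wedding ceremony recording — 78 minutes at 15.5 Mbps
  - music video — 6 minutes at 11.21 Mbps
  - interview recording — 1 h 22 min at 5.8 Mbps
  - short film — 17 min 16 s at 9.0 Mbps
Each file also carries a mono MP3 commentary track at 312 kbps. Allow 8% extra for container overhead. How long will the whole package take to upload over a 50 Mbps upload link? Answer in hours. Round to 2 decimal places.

1.50 hours

Audio: 312 kbps = 0.312 Mbps.
feature film: 22.312 Mbps × 5940 s × 1.08 = 143135.9 Mb
wedding ceremony recording: 15.812 Mbps × 4680 s × 1.08 = 79920.2 Mb
music video: 11.522 Mbps × 360 s × 1.08 = 4479.8 Mb
interview recording: 6.112 Mbps × 4920 s × 1.08 = 32476.7 Mb
short film: 9.312 Mbps × 1036 s × 1.08 = 10419.0 Mb
Total: 270431.6 Mb = 33804.0 MB.
At 50 Mbps: 270431.6 / 50 = 5409 s ≈ 1.5 hours.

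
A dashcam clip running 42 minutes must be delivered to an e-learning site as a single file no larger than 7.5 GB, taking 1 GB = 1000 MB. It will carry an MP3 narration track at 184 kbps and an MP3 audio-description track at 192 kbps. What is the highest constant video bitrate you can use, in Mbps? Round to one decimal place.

Budget: 7.5 GB = 60000.0 Mb.
42 min = 2520 s
Total bitrate budget: 60000.0 Mb / 2520 s = 23.810 Mbps.
Audio total: 184 + 192 = 376 kbps = 0.376 Mbps.
Video: 23.810 − 0.376 = 23.434 Mbps.

23.4 Mbps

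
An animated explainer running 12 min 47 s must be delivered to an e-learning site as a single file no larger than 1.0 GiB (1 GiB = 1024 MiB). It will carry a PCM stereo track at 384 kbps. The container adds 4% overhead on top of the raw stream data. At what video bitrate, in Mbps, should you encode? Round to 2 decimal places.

Budget: 1.0 GiB = 8589.9 Mb.
Stream payload after overhead: 8589.9 / 1.04 = 8259.6 Mb.
12 min 47 s = 767 s
Total bitrate budget: 8259.6 Mb / 767 s = 10.769 Mbps.
Audio: 384 kbps = 0.384 Mbps.
Video: 10.769 − 0.384 = 10.385 Mbps.

10.38 Mbps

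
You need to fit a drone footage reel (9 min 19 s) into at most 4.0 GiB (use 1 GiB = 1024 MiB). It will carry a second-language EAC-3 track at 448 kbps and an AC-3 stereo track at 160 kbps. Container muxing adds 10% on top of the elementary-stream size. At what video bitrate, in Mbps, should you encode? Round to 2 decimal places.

55.27 Mbps

Budget: 4.0 GiB = 34359.7 Mb.
Stream payload after overhead: 34359.7 / 1.10 = 31236.1 Mb.
9 min 19 s = 559 s
Total bitrate budget: 31236.1 Mb / 559 s = 55.879 Mbps.
Audio total: 448 + 160 = 608 kbps = 0.608 Mbps.
Video: 55.879 − 0.608 = 55.271 Mbps.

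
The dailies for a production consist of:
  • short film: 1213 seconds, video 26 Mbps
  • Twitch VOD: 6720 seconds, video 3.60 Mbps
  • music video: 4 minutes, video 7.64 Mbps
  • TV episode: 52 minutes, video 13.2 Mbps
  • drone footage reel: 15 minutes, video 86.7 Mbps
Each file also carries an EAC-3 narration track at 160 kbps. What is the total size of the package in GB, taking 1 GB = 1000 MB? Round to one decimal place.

22.3 GB

Audio: 160 kbps = 0.160 Mbps.
short film: 26.160 Mbps × 1213 s = 31732.1 Mb
Twitch VOD: 3.760 Mbps × 6720 s = 25267.2 Mb
music video: 7.800 Mbps × 240 s = 1872.0 Mb
TV episode: 13.360 Mbps × 3120 s = 41683.2 Mb
drone footage reel: 86.860 Mbps × 900 s = 78174.0 Mb
Total: 178728.5 Mb = 22341.1 MB.
= 22.34 GB.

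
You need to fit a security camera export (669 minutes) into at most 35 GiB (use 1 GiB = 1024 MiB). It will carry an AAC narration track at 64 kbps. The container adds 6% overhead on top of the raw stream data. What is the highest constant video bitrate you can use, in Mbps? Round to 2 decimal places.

7.00 Mbps

Budget: 35 GiB = 300647.7 Mb.
Stream payload after overhead: 300647.7 / 1.06 = 283629.9 Mb.
669 min = 40140 s
Total bitrate budget: 283629.9 Mb / 40140 s = 7.066 Mbps.
Audio: 64 kbps = 0.064 Mbps.
Video: 7.066 − 0.064 = 7.002 Mbps.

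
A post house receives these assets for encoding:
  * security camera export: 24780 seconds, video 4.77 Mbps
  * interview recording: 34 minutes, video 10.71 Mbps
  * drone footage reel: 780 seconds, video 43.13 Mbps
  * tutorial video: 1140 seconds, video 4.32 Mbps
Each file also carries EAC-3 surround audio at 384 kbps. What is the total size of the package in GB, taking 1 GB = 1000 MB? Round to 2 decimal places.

Audio: 384 kbps = 0.384 Mbps.
security camera export: 5.154 Mbps × 24780 s = 127716.1 Mb
interview recording: 11.094 Mbps × 2040 s = 22631.8 Mb
drone footage reel: 43.514 Mbps × 780 s = 33940.9 Mb
tutorial video: 4.704 Mbps × 1140 s = 5362.6 Mb
Total: 189651.4 Mb = 23706.4 MB.
= 23.71 GB.

23.71 GB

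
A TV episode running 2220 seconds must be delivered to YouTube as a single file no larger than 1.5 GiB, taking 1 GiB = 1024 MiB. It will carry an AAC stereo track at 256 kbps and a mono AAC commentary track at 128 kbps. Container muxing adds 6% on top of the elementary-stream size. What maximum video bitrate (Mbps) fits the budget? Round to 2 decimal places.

5.09 Mbps

Budget: 1.5 GiB = 12884.9 Mb.
Stream payload after overhead: 12884.9 / 1.06 = 12155.6 Mb.
Total bitrate budget: 12155.6 Mb / 2220 s = 5.475 Mbps.
Audio total: 256 + 128 = 384 kbps = 0.384 Mbps.
Video: 5.475 − 0.384 = 5.091 Mbps.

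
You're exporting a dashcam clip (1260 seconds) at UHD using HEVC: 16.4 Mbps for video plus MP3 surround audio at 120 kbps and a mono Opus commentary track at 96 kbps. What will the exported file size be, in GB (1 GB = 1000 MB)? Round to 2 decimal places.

Audio total: 120 + 96 = 216 kbps = 0.216 Mbps.
Total bitrate: 16.4 + 0.216 = 16.616 Mbps.
Stream data: 16.616 Mbps × 1260 s = 20936.2 Mb.
20,936 Mb ÷ 8 = 2,617 MB → 2.617 GB.

2.62 GB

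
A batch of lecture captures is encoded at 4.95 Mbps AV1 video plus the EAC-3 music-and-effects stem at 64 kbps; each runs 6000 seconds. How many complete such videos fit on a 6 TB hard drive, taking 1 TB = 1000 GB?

1595

Audio: 64 kbps = 0.064 Mbps.
Total bitrate: 5.014 Mbps.
Per item: 5.014 Mbps × 6000 s = 30,084 Mb = 3,760 MB.
Capacity: 6 TB = 48,000,000 Mb; 1595.53 items → 1595 complete.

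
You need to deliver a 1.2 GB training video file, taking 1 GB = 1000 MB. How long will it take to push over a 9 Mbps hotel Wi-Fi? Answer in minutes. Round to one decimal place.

17.8 minutes

File: 1.2 GB = 9600.0 Mb.
At 9 Mbps: 9600.0 / 9 = 1066.7 s ≈ 17.8 minutes.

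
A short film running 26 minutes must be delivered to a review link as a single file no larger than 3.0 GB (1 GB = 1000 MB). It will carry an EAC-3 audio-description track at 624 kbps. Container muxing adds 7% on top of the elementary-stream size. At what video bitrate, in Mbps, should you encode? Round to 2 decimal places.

Budget: 3.0 GB = 24000.0 Mb.
Stream payload after overhead: 24000.0 / 1.07 = 22429.9 Mb.
26 min = 1560 s
Total bitrate budget: 22429.9 Mb / 1560 s = 14.378 Mbps.
Audio: 624 kbps = 0.624 Mbps.
Video: 14.378 − 0.624 = 13.754 Mbps.

13.75 Mbps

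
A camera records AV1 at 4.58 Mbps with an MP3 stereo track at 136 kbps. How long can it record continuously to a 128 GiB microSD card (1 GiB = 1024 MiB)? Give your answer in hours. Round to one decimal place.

Audio: 136 kbps = 0.136 Mbps.
Total bitrate: 4.58 + 0.136 = 4.716 Mbps.
Capacity: 128 GiB = 1,099,512 Mb.
Recording time: 1,099,512 / 4.716 = 233,145 s ≈ 64.8 hours.

64.8 hours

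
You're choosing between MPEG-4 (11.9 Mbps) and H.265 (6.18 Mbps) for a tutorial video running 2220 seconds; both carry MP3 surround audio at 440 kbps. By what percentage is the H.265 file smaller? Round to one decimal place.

46.4%

Audio: 440 kbps = 0.440 Mbps.
MPEG-4: 12.340 Mbps × 2220 s = 27394.8 Mb = 3.424 GB.
H.265: 6.620 Mbps × 2220 s = 14696.4 Mb = 1.837 GB.
Reduction: (1 − 1.837/3.424) × 100 = 46.35%.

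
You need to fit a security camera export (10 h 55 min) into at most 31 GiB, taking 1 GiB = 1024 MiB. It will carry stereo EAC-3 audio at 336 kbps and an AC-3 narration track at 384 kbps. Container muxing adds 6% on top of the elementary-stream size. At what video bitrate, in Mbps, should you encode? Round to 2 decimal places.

Budget: 31 GiB = 266288.0 Mb.
Stream payload after overhead: 266288.0 / 1.06 = 251215.1 Mb.
10 h 55 min = 655 min = 39300 s
Total bitrate budget: 251215.1 Mb / 39300 s = 6.392 Mbps.
Audio total: 336 + 384 = 720 kbps = 0.720 Mbps.
Video: 6.392 − 0.720 = 5.672 Mbps.

5.67 Mbps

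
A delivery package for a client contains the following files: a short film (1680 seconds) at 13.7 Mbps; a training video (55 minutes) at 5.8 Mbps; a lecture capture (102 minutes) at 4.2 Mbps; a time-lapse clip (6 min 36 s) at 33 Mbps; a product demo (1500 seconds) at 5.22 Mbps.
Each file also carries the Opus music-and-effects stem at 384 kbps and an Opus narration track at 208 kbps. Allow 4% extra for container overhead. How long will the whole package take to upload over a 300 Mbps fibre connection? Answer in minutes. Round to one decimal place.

Audio total: 384 + 208 = 592 kbps = 0.592 Mbps.
short film: 14.292 Mbps × 1680 s × 1.04 = 24971.0 Mb
training video: 6.392 Mbps × 3300 s × 1.04 = 21937.3 Mb
lecture capture: 4.792 Mbps × 6120 s × 1.04 = 30500.1 Mb
time-lapse clip: 33.592 Mbps × 396 s × 1.04 = 13834.5 Mb
product demo: 5.812 Mbps × 1500 s × 1.04 = 9066.7 Mb
Total: 100309.7 Mb = 12538.7 MB.
At 300 Mbps: 100309.7 / 300 = 334 s ≈ 5.57 minutes.

5.6 minutes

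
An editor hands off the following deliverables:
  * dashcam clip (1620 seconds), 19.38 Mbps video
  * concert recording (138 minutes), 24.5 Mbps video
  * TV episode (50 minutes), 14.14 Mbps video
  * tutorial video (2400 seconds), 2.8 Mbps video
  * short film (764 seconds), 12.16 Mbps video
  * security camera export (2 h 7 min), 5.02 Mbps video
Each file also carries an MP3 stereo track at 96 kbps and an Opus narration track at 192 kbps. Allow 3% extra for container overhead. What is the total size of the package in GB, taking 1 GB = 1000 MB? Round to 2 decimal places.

Audio total: 96 + 192 = 288 kbps = 0.288 Mbps.
dashcam clip: 19.668 Mbps × 1620 s × 1.03 = 32818.0 Mb
concert recording: 24.788 Mbps × 8280 s × 1.03 = 211402.0 Mb
TV episode: 14.428 Mbps × 3000 s × 1.03 = 44582.5 Mb
tutorial video: 3.088 Mbps × 2400 s × 1.03 = 7633.5 Mb
short film: 12.448 Mbps × 764 s × 1.03 = 9795.6 Mb
security camera export: 5.308 Mbps × 7620 s × 1.03 = 41660.4 Mb
Total: 347892.0 Mb = 43486.5 MB.
= 43.49 GB.

43.49 GB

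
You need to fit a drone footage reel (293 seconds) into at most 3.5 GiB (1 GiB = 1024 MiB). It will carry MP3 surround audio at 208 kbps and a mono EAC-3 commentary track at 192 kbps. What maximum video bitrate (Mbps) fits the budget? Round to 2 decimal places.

Budget: 3.5 GiB = 30064.8 Mb.
Total bitrate budget: 30064.8 Mb / 293 s = 102.610 Mbps.
Audio total: 208 + 192 = 400 kbps = 0.400 Mbps.
Video: 102.610 − 0.400 = 102.210 Mbps.

102.21 Mbps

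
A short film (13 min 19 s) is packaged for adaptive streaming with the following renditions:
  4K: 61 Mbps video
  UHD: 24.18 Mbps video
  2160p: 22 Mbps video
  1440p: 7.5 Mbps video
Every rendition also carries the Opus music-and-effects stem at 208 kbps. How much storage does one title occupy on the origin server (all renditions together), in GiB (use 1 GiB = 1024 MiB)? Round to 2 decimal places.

10.74 GiB

13 min 19 s = 799 s
Audio: 208 kbps = 0.208 Mbps.
Sum of rendition bitrates: (61+0.208) + (24.18+0.208) + (22+0.208) + (7.5+0.208) = 115.512 Mbps.
× 799 s = 92,294 Mb = 11,537 MB = 10.74 GiB.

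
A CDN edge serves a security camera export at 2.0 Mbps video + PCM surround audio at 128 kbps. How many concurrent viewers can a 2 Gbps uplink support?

939

Audio: 128 kbps = 0.128 Mbps.
Per-viewer media rate: 2.128 Mbps.
2 Gbps = 2,000 Mbps; 2,000 / 2.128 = 939.85 → 939 viewers.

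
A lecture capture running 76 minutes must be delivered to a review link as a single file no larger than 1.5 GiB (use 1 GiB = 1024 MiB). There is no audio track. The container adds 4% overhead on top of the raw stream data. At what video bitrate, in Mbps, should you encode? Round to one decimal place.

Budget: 1.5 GiB = 12884.9 Mb.
Stream payload after overhead: 12884.9 / 1.04 = 12389.3 Mb.
76 min = 4560 s
Total bitrate budget: 12389.3 Mb / 4560 s = 2.717 Mbps.

2.7 Mbps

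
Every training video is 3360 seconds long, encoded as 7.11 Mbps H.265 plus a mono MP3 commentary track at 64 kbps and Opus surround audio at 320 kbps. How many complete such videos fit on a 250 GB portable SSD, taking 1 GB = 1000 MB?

Audio total: 64 + 320 = 384 kbps = 0.384 Mbps.
Total bitrate: 7.494 Mbps.
Per item: 7.494 Mbps × 3360 s = 25,180 Mb = 3,147 MB.
Capacity: 250 GB = 2,000,000 Mb; 79.43 items → 79 complete.

79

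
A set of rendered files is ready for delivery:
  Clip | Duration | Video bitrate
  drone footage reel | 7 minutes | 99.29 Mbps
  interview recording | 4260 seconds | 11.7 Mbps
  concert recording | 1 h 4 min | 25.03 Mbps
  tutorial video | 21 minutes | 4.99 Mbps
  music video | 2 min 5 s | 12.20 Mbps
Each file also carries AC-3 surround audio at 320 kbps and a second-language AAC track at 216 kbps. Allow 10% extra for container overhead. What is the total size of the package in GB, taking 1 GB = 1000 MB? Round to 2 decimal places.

Audio total: 320 + 216 = 536 kbps = 0.536 Mbps.
drone footage reel: 99.826 Mbps × 420 s × 1.10 = 46119.6 Mb
interview recording: 12.236 Mbps × 4260 s × 1.10 = 57337.9 Mb
concert recording: 25.566 Mbps × 3840 s × 1.10 = 107990.8 Mb
tutorial video: 5.526 Mbps × 1260 s × 1.10 = 7659.0 Mb
music video: 12.736 Mbps × 125 s × 1.10 = 1751.2 Mb
Total: 220858.5 Mb = 27607.3 MB.
= 27.61 GB.

27.61 GB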